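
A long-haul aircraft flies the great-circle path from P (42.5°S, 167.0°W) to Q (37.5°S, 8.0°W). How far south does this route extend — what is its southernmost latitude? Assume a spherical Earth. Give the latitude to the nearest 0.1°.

The great circle lies in the plane with unit normal n̂ = (p₁ × p₂)/|p₁ × p₂|.
Here n̂_z ≈ +0.212; the vertex latitude is φ_max = arccos|n̂_z| ≈ 77.8°.

≈ 77.8°S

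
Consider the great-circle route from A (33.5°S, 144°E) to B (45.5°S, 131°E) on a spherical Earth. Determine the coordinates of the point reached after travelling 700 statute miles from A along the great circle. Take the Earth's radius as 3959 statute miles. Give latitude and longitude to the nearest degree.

≈ (41°S, 136°E)

Convert each endpoint to a unit vector on the sphere (x = cos φ cos λ, y = cos φ sin λ, z = sin φ).
The central angle between the endpoints is δ = arccos(p₁·p₂) ≈ 0.272 rad (15.6°). The total great-circle distance is δ·R ≈ 0.272 × 3959 ≈ 1078 mi, so the target fraction is f = 700/1078 ≈ 0.649.
Interpolate at f ≈ 0.649 with slerp weights a = sin((1−f)δ)/sin δ ≈ 0.354, b = sin(fδ)/sin δ ≈ 0.654.
p = a·p₁ + b·p₂ ≈ (-0.540, 0.520, -0.662); φ = arcsin(p_z) ≈ -41.46°, λ = atan2(p_y, p_x) ≈ 136.09°.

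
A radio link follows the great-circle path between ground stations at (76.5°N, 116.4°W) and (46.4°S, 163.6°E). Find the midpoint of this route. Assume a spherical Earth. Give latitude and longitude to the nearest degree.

Convert each endpoint to a unit vector on the sphere (x = cos φ cos λ, y = cos φ sin λ, z = sin φ).
The central angle between the endpoints is δ = arccos(p₁·p₂) ≈ 2.313 rad (132.5°).
Interpolate at f = 1/2 with slerp weights a = sin((1−f)δ)/sin δ ≈ 1.243, b = sin(fδ)/sin δ ≈ 1.243.
p = a·p₁ + b·p₂ ≈ (-0.951, -0.018, 0.308); φ = arcsin(p_z) ≈ 17.96°, λ = atan2(p_y, p_x) ≈ -178.92°.

≈ (18°N, 179°W)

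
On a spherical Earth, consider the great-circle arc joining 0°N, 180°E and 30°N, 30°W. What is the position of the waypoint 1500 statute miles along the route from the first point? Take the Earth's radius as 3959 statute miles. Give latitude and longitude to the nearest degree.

Convert each endpoint to a unit vector on the sphere (x = cos φ cos λ, y = cos φ sin λ, z = sin φ).
The central angle between the endpoints is δ = arccos(p₁·p₂) ≈ 2.419 rad (138.6°). The total great-circle distance is δ·R ≈ 2.419 × 3959 ≈ 9576 mi, so the target fraction is f = 1500/9576 ≈ 0.157.
Interpolate at f ≈ 0.157 with slerp weights a = sin((1−f)δ)/sin δ ≈ 1.348, b = sin(fδ)/sin δ ≈ 0.559.
p = a·p₁ + b·p₂ ≈ (-0.929, -0.242, 0.280); φ = arcsin(p_z) ≈ 16.24°, λ = atan2(p_y, p_x) ≈ -165.39°.

≈ 16°N, 165°W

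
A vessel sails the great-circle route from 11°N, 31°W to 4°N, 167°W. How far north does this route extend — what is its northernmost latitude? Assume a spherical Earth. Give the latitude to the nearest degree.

The great circle lies in the plane with unit normal n̂ = (p₁ × p₂)/|p₁ × p₂|.
Here n̂_z ≈ -0.941; the vertex latitude is φ_max = arccos|n̂_z| ≈ 19.8°.
Check via Clairaut: cos φ_max = |cos φ₁| · sin C = cos(11.0°)·sin(73.5°) ≈ 0.941, again giving ≈ 19.8°.

≈ 20°N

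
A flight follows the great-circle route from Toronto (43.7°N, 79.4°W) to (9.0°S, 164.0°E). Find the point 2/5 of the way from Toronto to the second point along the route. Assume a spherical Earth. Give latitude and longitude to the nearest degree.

From cos δ = sin φ₁ sin φ₂ + cos φ₁ cos φ₂ cos Δλ, the central angle is δ ≈ 2.013 rad (115.3°).
Interpolate at f = 2/5 with slerp weights a = sin((1−f)δ)/sin δ ≈ 1.034, b = sin(fδ)/sin δ ≈ 0.798.
p = a·p₁ + b·p₂ ≈ (-0.620, -0.518, 0.590); φ = arcsin(p_z) ≈ 36.14°, λ = atan2(p_y, p_x) ≈ -140.12°.

≈ (36°N, 140°W)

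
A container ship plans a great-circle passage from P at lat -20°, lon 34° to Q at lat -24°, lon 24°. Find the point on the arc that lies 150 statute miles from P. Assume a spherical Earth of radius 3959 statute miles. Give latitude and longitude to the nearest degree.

Convert each endpoint to a unit vector on the sphere (x = cos φ cos λ, y = cos φ sin λ, z = sin φ).
The central angle between the endpoints is δ = arccos(p₁·p₂) ≈ 0.176 rad (10.1°). The total great-circle distance is δ·R ≈ 0.176 × 3959 ≈ 697 mi, so the target fraction is f = 150/697 ≈ 0.215.
Interpolate at f ≈ 0.215 with slerp weights a = sin((1−f)δ)/sin δ ≈ 0.786, b = sin(fδ)/sin δ ≈ 0.216.
p = a·p₁ + b·p₂ ≈ (0.793, 0.494, -0.357); φ = arcsin(p_z) ≈ -20.91°, λ = atan2(p_y, p_x) ≈ 31.90°.

≈ lat -21°, lon 32°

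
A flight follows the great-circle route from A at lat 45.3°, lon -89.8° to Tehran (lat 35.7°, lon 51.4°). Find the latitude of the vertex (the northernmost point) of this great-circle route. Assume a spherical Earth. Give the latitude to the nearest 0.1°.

The great circle lies in the plane with unit normal n̂ = (p₁ × p₂)/|p₁ × p₂|.
Here n̂_z ≈ +0.358; the vertex latitude is φ_max = arccos|n̂_z| ≈ 69.0°.
Check via Clairaut: cos φ_max = |cos φ₁| · sin C = cos(45.3°)·sin(30.6°) ≈ 0.358, again giving ≈ 69.0°.

≈ 69.0°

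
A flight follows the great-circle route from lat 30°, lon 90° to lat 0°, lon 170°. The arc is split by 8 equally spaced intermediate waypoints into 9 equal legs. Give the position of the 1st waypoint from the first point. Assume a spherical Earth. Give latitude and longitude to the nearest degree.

≈ lat 29°, lon 100°

Write both endpoints as unit vectors p₁, p₂ with components (cos φ cos λ, cos φ sin λ, sin φ).
The central angle between the endpoints is δ = arccos(p₁·p₂) ≈ 1.420 rad (81.4°).
Interpolate at f = 1/9 with slerp weights a = sin((1−f)δ)/sin δ ≈ 0.964, b = sin(fδ)/sin δ ≈ 0.159.
p = a·p₁ + b·p₂ ≈ (-0.156, 0.862, 0.482); φ = arcsin(p_z) ≈ 28.81°, λ = atan2(p_y, p_x) ≈ 100.29°.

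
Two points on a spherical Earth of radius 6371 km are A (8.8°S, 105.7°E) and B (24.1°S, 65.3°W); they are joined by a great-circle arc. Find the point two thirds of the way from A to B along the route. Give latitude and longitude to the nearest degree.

≈ (68°S, 31°W)

Write both endpoints as unit vectors p₁, p₂ with components (cos φ cos λ, cos φ sin λ, sin φ).
The central angle between the endpoints is δ = arccos(p₁·p₂) ≈ 2.547 rad (145.9°).
Interpolate at f = 2/3 with slerp weights a = sin((1−f)δ)/sin δ ≈ 1.341, b = sin(fδ)/sin δ ≈ 1.771.
p = a·p₁ + b·p₂ ≈ (0.317, -0.194, -0.928); φ = arcsin(p_z) ≈ -68.18°, λ = atan2(p_y, p_x) ≈ -31.41°.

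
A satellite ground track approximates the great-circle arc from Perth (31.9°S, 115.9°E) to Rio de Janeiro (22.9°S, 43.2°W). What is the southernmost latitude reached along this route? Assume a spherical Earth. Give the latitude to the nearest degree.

The great circle lies in the plane with unit normal n̂ = (p₁ × p₂)/|p₁ × p₂|.
Here n̂_z ≈ -0.328; the vertex latitude is φ_max = arccos|n̂_z| ≈ 70.9°.
Check via Clairaut: cos φ_max = |cos φ₁| · sin C = cos(31.9°)·sin(157.3°) ≈ 0.328, again giving ≈ 70.9°.

≈ 71°S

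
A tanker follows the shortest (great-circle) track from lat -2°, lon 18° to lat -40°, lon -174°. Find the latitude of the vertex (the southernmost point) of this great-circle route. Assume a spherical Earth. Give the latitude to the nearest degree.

The great circle lies in the plane with unit normal n̂ = (p₁ × p₂)/|p₁ × p₂|.
Here n̂_z ≈ +0.232; the vertex latitude is φ_max = arccos|n̂_z| ≈ 76.6°.

≈ -77°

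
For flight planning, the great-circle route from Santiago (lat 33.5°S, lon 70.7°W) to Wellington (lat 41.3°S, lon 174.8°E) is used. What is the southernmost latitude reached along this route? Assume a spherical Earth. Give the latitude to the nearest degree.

≈ 55°S

The great circle lies in the plane with unit normal n̂ = (p₁ × p₂)/|p₁ × p₂|.
Here n̂_z ≈ -0.573; the vertex latitude is φ_max = arccos|n̂_z| ≈ 55.0°.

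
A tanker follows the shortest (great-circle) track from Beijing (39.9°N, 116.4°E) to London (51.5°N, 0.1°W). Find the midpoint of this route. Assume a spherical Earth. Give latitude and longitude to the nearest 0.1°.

≈ 62.5°N, 67.7°E

Write both endpoints as unit vectors p₁, p₂ with components (cos φ cos λ, cos φ sin λ, sin φ).
The central angle between the endpoints is δ = arccos(p₁·p₂) ≈ 1.278 rad (73.2°).
Interpolate at f = 1/2 with slerp weights a = sin((1−f)δ)/sin δ ≈ 0.623, b = sin(fδ)/sin δ ≈ 0.623.
p = a·p₁ + b·p₂ ≈ (0.175, 0.427, 0.887); φ = arcsin(p_z) ≈ 62.49°, λ = atan2(p_y, p_x) ≈ 67.70°.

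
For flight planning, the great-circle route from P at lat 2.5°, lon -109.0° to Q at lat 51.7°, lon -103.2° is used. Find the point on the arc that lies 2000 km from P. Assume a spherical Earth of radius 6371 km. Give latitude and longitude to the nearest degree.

Convert each endpoint to a unit vector on the sphere (x = cos φ cos λ, y = cos φ sin λ, z = sin φ).
The central angle between the endpoints is δ = arccos(p₁·p₂) ≈ 0.863 rad (49.4°). The total great-circle distance is δ·R ≈ 0.863 × 6371 ≈ 5497 km, so the target fraction is f = 2000/5497 ≈ 0.364.
Interpolate at f ≈ 0.364 with slerp weights a = sin((1−f)δ)/sin δ ≈ 0.687, b = sin(fδ)/sin δ ≈ 0.406.
p = a·p₁ + b·p₂ ≈ (-0.281, -0.894, 0.349); φ = arcsin(p_z) ≈ 20.42°, λ = atan2(p_y, p_x) ≈ -107.44°.

≈ lat 20°, lon -107°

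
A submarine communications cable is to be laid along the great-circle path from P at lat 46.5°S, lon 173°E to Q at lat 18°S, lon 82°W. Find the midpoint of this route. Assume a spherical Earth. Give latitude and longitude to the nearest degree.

≈ lat 45°S, lon 123°W

Write both endpoints as unit vectors p₁, p₂ with components (cos φ cos λ, cos φ sin λ, sin φ).
The central angle between the endpoints is δ = arccos(p₁·p₂) ≈ 1.516 rad (86.9°).
Interpolate at f = 1/2 with slerp weights a = sin((1−f)δ)/sin δ ≈ 0.689, b = sin(fδ)/sin δ ≈ 0.689.
p = a·p₁ + b·p₂ ≈ (-0.379, -0.591, -0.712); φ = arcsin(p_z) ≈ -45.41°, λ = atan2(p_y, p_x) ≈ -122.70°.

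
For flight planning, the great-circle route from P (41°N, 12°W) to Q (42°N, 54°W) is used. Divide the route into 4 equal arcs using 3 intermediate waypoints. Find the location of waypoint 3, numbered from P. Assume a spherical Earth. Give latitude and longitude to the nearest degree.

The haversine formula gives a central angle δ ≈ 0.544 rad (31.2°) between the endpoints.
Interpolate at f = 3/4 with slerp weights a = sin((1−f)δ)/sin δ ≈ 0.262, b = sin(fδ)/sin δ ≈ 0.767.
p = a·p₁ + b·p₂ ≈ (0.528, -0.502, 0.685); φ = arcsin(p_z) ≈ 43.22°, λ = atan2(p_y, p_x) ≈ -43.54°.

≈ (43°N, 44°W)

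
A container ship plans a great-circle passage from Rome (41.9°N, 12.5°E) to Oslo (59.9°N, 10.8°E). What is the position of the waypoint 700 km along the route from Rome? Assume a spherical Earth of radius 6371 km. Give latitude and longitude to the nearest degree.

≈ 48°N, 12°E

The haversine formula gives a central angle δ ≈ 0.315 rad (18.0°) between the endpoints. The total great-circle distance is δ·R ≈ 0.315 × 6371 ≈ 2005 km, so the target fraction is f = 700/2005 ≈ 0.349.
Interpolate at f ≈ 0.349 with slerp weights a = sin((1−f)δ)/sin δ ≈ 0.657, b = sin(fδ)/sin δ ≈ 0.354.
p = a·p₁ + b·p₂ ≈ (0.652, 0.139, 0.745); φ = arcsin(p_z) ≈ 48.19°, λ = atan2(p_y, p_x) ≈ 12.05°.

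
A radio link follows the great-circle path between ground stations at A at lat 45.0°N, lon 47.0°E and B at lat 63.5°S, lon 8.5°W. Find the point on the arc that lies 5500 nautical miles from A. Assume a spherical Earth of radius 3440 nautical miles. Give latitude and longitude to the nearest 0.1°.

Convert each endpoint to a unit vector on the sphere (x = cos φ cos λ, y = cos φ sin λ, z = sin φ).
The central angle between the endpoints is δ = arccos(p₁·p₂) ≈ 2.042 rad (117.0°). The total great-circle distance is δ·R ≈ 2.042 × 3440 ≈ 7025 nmi, so the target fraction is f = 5500/7025 ≈ 0.783.
Interpolate at f ≈ 0.783 with slerp weights a = sin((1−f)δ)/sin δ ≈ 0.481, b = sin(fδ)/sin δ ≈ 1.122.
p = a·p₁ + b·p₂ ≈ (0.727, 0.175, -0.664); φ = arcsin(p_z) ≈ -41.58°, λ = atan2(p_y, p_x) ≈ 13.53°.

≈ lat 41.6°S, lon 13.5°E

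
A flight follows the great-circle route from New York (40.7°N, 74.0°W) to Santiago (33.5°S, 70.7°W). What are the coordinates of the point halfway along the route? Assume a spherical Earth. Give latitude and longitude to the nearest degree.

From cos δ = sin φ₁ sin φ₂ + cos φ₁ cos φ₂ cos Δλ, the central angle is δ ≈ 1.296 rad (74.3°).
Interpolate at f = 1/2 with slerp weights a = sin((1−f)δ)/sin δ ≈ 0.627, b = sin(fδ)/sin δ ≈ 0.627.
p = a·p₁ + b·p₂ ≈ (0.304, -0.951, 0.063); φ = arcsin(p_z) ≈ 3.60°, λ = atan2(p_y, p_x) ≈ -72.27°.

≈ 4°N, 72°W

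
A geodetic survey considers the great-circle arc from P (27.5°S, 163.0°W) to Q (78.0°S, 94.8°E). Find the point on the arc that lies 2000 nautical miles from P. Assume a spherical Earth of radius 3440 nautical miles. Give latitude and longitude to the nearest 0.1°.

Convert each endpoint to a unit vector on the sphere (x = cos φ cos λ, y = cos φ sin λ, z = sin φ).
The central angle between the endpoints is δ = arccos(p₁·p₂) ≈ 1.145 rad (65.6°). The total great-circle distance is δ·R ≈ 1.145 × 3440 ≈ 3940 nmi, so the target fraction is f = 2000/3940 ≈ 0.508.
Interpolate at f ≈ 0.508 with slerp weights a = sin((1−f)δ)/sin δ ≈ 0.587, b = sin(fδ)/sin δ ≈ 0.603.
p = a·p₁ + b·p₂ ≈ (-0.508, -0.027, -0.861); φ = arcsin(p_z) ≈ -59.40°, λ = atan2(p_y, p_x) ≈ -176.93°.

≈ (59.4°S, 176.9°W)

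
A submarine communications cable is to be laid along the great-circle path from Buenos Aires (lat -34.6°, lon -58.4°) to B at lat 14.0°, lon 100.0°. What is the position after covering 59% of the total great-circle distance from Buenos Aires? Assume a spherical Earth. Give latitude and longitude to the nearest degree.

≈ lat -33°, lon 58°

Write both endpoints as unit vectors p₁, p₂ with components (cos φ cos λ, cos φ sin λ, sin φ).
The central angle between the endpoints is δ = arccos(p₁·p₂) ≈ 2.647 rad (151.6°).
Interpolate at f = 0.59 with slerp weights a = sin((1−f)δ)/sin δ ≈ 1.862, b = sin(fδ)/sin δ ≈ 2.105.
p = a·p₁ + b·p₂ ≈ (0.448, 0.706, -0.548); φ = arcsin(p_z) ≈ -33.22°, λ = atan2(p_y, p_x) ≈ 57.60°.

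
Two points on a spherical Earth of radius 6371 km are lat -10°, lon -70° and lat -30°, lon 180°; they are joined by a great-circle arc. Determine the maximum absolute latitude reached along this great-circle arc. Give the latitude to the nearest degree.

≈ -35°

The great circle lies in the plane with unit normal n̂ = (p₁ × p₂)/|p₁ × p₂|.
Here n̂_z ≈ -0.819; the vertex latitude is φ_max = arccos|n̂_z| ≈ 35.0°.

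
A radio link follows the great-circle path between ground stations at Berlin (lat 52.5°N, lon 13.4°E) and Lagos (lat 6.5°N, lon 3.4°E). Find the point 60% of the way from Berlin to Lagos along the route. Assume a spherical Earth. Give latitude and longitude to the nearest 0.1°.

Write both endpoints as unit vectors p₁, p₂ with components (cos φ cos λ, cos φ sin λ, sin φ).
The central angle between the endpoints is δ = arccos(p₁·p₂) ≈ 0.816 rad (46.7°).
Interpolate at f = 0.60 with slerp weights a = sin((1−f)δ)/sin δ ≈ 0.440, b = sin(fδ)/sin δ ≈ 0.646.
p = a·p₁ + b·p₂ ≈ (0.901, 0.100, 0.422); φ = arcsin(p_z) ≈ 24.98°, λ = atan2(p_y, p_x) ≈ 6.34°.

≈ lat 25.0°N, lon 6.3°E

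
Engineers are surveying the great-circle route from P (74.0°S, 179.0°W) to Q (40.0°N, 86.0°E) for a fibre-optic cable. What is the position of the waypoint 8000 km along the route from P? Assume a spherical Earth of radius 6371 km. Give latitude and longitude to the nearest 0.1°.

≈ (15.0°S, 104.1°E)

From cos δ = sin φ₁ sin φ₂ + cos φ₁ cos φ₂ cos Δλ, the central angle is δ ≈ 2.260 rad (129.5°). The total great-circle distance is δ·R ≈ 2.260 × 6371 ≈ 14401 km, so the target fraction is f = 8000/14401 ≈ 0.555.
Interpolate at f ≈ 0.555 with slerp weights a = sin((1−f)δ)/sin δ ≈ 1.094, b = sin(fδ)/sin δ ≈ 1.232.
p = a·p₁ + b·p₂ ≈ (-0.236, 0.937, -0.260); φ = arcsin(p_z) ≈ -15.04°, λ = atan2(p_y, p_x) ≈ 104.12°.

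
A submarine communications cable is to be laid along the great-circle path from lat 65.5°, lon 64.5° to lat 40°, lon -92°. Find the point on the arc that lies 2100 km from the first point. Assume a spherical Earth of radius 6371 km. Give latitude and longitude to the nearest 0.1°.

≈ lat 81.2°, lon 22.1°

Write both endpoints as unit vectors p₁, p₂ with components (cos φ cos λ, cos φ sin λ, sin φ).
The central angle between the endpoints is δ = arccos(p₁·p₂) ≈ 1.273 rad (72.9°). The total great-circle distance is δ·R ≈ 1.273 × 6371 ≈ 8109 km, so the target fraction is f = 2100/8109 ≈ 0.259.
Interpolate at f ≈ 0.259 with slerp weights a = sin((1−f)δ)/sin δ ≈ 0.847, b = sin(fδ)/sin δ ≈ 0.339.
p = a·p₁ + b·p₂ ≈ (0.142, 0.058, 0.988); φ = arcsin(p_z) ≈ 81.18°, λ = atan2(p_y, p_x) ≈ 22.10°.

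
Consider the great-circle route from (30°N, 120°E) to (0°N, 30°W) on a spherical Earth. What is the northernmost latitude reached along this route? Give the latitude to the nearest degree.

≈ 49°N

The great circle lies in the plane with unit normal n̂ = (p₁ × p₂)/|p₁ × p₂|.
Here n̂_z ≈ -0.655; the vertex latitude is φ_max = arccos|n̂_z| ≈ 49.1°.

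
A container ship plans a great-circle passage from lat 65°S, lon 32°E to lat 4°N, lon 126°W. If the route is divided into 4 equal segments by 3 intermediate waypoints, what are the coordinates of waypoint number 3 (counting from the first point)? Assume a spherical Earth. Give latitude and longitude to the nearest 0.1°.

Write both endpoints as unit vectors p₁, p₂ with components (cos φ cos λ, cos φ sin λ, sin φ).
The central angle between the endpoints is δ = arccos(p₁·p₂) ≈ 2.042 rad (117.0°).
Interpolate at f = 3/4 with slerp weights a = sin((1−f)δ)/sin δ ≈ 0.548, b = sin(fδ)/sin δ ≈ 1.122.
p = a·p₁ + b·p₂ ≈ (-0.461, -0.782, -0.419); φ = arcsin(p_z) ≈ -24.76°, λ = atan2(p_y, p_x) ≈ -120.51°.

≈ lat 24.8°S, lon 120.5°W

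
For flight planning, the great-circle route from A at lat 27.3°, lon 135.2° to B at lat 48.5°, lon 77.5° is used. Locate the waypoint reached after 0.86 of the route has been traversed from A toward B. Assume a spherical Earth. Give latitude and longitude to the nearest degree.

Convert each endpoint to a unit vector on the sphere (x = cos φ cos λ, y = cos φ sin λ, z = sin φ).
The central angle between the endpoints is δ = arccos(p₁·p₂) ≈ 0.852 rad (48.8°).
Interpolate at f = 0.86 with slerp weights a = sin((1−f)δ)/sin δ ≈ 0.158, b = sin(fδ)/sin δ ≈ 0.889.
p = a·p₁ + b·p₂ ≈ (0.028, 0.674, 0.738); φ = arcsin(p_z) ≈ 47.58°, λ = atan2(p_y, p_x) ≈ 87.64°.

≈ lat 48°, lon 88°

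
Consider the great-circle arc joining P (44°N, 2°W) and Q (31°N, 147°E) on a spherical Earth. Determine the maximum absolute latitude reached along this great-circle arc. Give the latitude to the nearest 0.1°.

≈ 71.2°N

The great circle lies in the plane with unit normal n̂ = (p₁ × p₂)/|p₁ × p₂|.
Here n̂_z ≈ +0.322; the vertex latitude is φ_max = arccos|n̂_z| ≈ 71.2°.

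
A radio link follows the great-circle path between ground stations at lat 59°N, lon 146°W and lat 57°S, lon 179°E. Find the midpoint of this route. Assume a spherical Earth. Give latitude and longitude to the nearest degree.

≈ lat 1°N, lon 164°W

Convert each endpoint to a unit vector on the sphere (x = cos φ cos λ, y = cos φ sin λ, z = sin φ).
The central angle between the endpoints is δ = arccos(p₁·p₂) ≈ 2.082 rad (119.3°).
Interpolate at f = 1/2 with slerp weights a = sin((1−f)δ)/sin δ ≈ 0.989, b = sin(fδ)/sin δ ≈ 0.989.
p = a·p₁ + b·p₂ ≈ (-0.961, -0.276, 0.018); φ = arcsin(p_z) ≈ 1.05°, λ = atan2(p_y, p_x) ≈ -164.00°.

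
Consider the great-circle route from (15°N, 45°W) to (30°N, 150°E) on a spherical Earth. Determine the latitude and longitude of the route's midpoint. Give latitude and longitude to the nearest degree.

From cos δ = sin φ₁ sin φ₂ + cos φ₁ cos φ₂ cos Δλ, the central angle is δ ≈ 2.317 rad (132.7°).
Interpolate at f = 1/2 with slerp weights a = sin((1−f)δ)/sin δ ≈ 1.247, b = sin(fδ)/sin δ ≈ 1.247.
p = a·p₁ + b·p₂ ≈ (-0.084, -0.312, 0.946); φ = arcsin(p_z) ≈ 71.17°, λ = atan2(p_y, p_x) ≈ -105.00°.

≈ (71°N, 105°W)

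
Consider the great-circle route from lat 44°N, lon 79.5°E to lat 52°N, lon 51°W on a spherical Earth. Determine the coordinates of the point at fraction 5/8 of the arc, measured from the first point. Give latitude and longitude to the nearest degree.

Write both endpoints as unit vectors p₁, p₂ with components (cos φ cos λ, cos φ sin λ, sin φ).
The central angle between the endpoints is δ = arccos(p₁·p₂) ≈ 1.308 rad (74.9°).
Interpolate at f = 5/8 with slerp weights a = sin((1−f)δ)/sin δ ≈ 0.488, b = sin(fδ)/sin δ ≈ 0.755.
p = a·p₁ + b·p₂ ≈ (0.357, -0.016, 0.934); φ = arcsin(p_z) ≈ 69.08°, λ = atan2(p_y, p_x) ≈ -2.63°.

≈ lat 69°N, lon 3°W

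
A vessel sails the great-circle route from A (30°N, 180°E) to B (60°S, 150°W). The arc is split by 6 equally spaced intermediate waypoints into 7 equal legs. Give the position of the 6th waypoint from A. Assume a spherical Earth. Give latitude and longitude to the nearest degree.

≈ (48°S, 159°W)

Write both endpoints as unit vectors p₁, p₂ with components (cos φ cos λ, cos φ sin λ, sin φ).
The central angle between the endpoints is δ = arccos(p₁·p₂) ≈ 1.629 rad (93.3°).
Interpolate at f = 6/7 with slerp weights a = sin((1−f)δ)/sin δ ≈ 0.231, b = sin(fδ)/sin δ ≈ 0.986.
p = a·p₁ + b·p₂ ≈ (-0.627, -0.247, -0.739); φ = arcsin(p_z) ≈ -47.63°, λ = atan2(p_y, p_x) ≈ -158.54°.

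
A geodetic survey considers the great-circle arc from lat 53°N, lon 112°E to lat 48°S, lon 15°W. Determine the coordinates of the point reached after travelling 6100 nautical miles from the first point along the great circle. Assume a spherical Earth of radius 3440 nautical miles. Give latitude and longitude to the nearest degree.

≈ lat 17°S, lon 25°E

Write both endpoints as unit vectors p₁, p₂ with components (cos φ cos λ, cos φ sin λ, sin φ).
The central angle between the endpoints is δ = arccos(p₁·p₂) ≈ 2.560 rad (146.7°). The total great-circle distance is δ·R ≈ 2.560 × 3440 ≈ 8808 nmi, so the target fraction is f = 6100/8808 ≈ 0.693.
Interpolate at f ≈ 0.693 with slerp weights a = sin((1−f)δ)/sin δ ≈ 1.290, b = sin(fδ)/sin δ ≈ 1.784.
p = a·p₁ + b·p₂ ≈ (0.862, 0.411, -0.296); φ = arcsin(p_z) ≈ -17.19°, λ = atan2(p_y, p_x) ≈ 25.48°.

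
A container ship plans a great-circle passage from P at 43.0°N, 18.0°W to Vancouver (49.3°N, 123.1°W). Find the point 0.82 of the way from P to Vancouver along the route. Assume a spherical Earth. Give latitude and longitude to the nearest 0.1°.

The haversine formula gives a central angle δ ≈ 1.167 rad (66.9°) between the endpoints.
Interpolate at f = 0.82 with slerp weights a = sin((1−f)δ)/sin δ ≈ 0.227, b = sin(fδ)/sin δ ≈ 0.889.
p = a·p₁ + b·p₂ ≈ (-0.159, -0.537, 0.829); φ = arcsin(p_z) ≈ 55.95°, λ = atan2(p_y, p_x) ≈ -106.48°.

≈ 56.0°N, 106.5°W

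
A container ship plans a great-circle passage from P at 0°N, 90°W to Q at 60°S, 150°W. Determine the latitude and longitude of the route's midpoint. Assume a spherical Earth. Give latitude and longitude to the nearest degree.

≈ 33°S, 109°W

Write both endpoints as unit vectors p₁, p₂ with components (cos φ cos λ, cos φ sin λ, sin φ).
The central angle between the endpoints is δ = arccos(p₁·p₂) ≈ 1.318 rad (75.5°).
Interpolate at f = 1/2 with slerp weights a = sin((1−f)δ)/sin δ ≈ 0.632, b = sin(fδ)/sin δ ≈ 0.632.
p = a·p₁ + b·p₂ ≈ (-0.274, -0.791, -0.548); φ = arcsin(p_z) ≈ -33.21°, λ = atan2(p_y, p_x) ≈ -109.11°.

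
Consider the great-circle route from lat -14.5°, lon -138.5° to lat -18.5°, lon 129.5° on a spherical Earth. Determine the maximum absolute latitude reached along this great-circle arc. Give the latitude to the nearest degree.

≈ -23°

The great circle lies in the plane with unit normal n̂ = (p₁ × p₂)/|p₁ × p₂|.
Here n̂_z ≈ -0.919; the vertex latitude is φ_max = arccos|n̂_z| ≈ 23.3°.
Check via Clairaut: cos φ_max = |cos φ₁| · sin C = cos(14.5°)·sin(108.4°) ≈ 0.919, again giving ≈ 23.3°.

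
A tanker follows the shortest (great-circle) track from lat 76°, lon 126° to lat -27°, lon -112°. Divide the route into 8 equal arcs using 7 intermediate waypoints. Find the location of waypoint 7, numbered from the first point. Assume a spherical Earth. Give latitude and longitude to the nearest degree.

From cos δ = sin φ₁ sin φ₂ + cos φ₁ cos φ₂ cos Δλ, the central angle is δ ≈ 2.159 rad (123.7°).
Interpolate at f = 7/8 with slerp weights a = sin((1−f)δ)/sin δ ≈ 0.320, b = sin(fδ)/sin δ ≈ 1.142.
p = a·p₁ + b·p₂ ≈ (-0.427, -0.880, -0.207); φ = arcsin(p_z) ≈ -11.97°, λ = atan2(p_y, p_x) ≈ -115.85°.

≈ lat -12°, lon -116°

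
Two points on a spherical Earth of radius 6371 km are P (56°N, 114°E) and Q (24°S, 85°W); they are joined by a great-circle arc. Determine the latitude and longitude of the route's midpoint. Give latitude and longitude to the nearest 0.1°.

≈ (44.8°N, 110.3°W)

Write both endpoints as unit vectors p₁, p₂ with components (cos φ cos λ, cos φ sin λ, sin φ).
The central angle between the endpoints is δ = arccos(p₁·p₂) ≈ 2.533 rad (145.1°).
Interpolate at f = 1/2 with slerp weights a = sin((1−f)δ)/sin δ ≈ 1.668, b = sin(fδ)/sin δ ≈ 1.668.
p = a·p₁ + b·p₂ ≈ (-0.247, -0.666, 0.704); φ = arcsin(p_z) ≈ 44.77°, λ = atan2(p_y, p_x) ≈ -110.32°.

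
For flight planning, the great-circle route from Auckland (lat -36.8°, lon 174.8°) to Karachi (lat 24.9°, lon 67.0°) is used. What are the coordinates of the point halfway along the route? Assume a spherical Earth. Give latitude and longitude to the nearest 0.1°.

≈ lat -10.0°, lon 116.0°

The haversine formula gives a central angle δ ≈ 2.065 rad (118.3°) between the endpoints.
Interpolate at f = 1/2 with slerp weights a = sin((1−f)δ)/sin δ ≈ 0.975, b = sin(fδ)/sin δ ≈ 0.975.
p = a·p₁ + b·p₂ ≈ (-0.432, 0.885, -0.174); φ = arcsin(p_z) ≈ -10.00°, λ = atan2(p_y, p_x) ≈ 116.02°.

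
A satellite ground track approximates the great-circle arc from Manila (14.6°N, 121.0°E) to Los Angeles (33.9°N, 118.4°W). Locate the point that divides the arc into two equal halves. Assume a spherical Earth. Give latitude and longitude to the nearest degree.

≈ 42°N, 174°E

Write both endpoints as unit vectors p₁, p₂ with components (cos φ cos λ, cos φ sin λ, sin φ).
The central angle between the endpoints is δ = arccos(p₁·p₂) ≈ 1.842 rad (105.6°).
Interpolate at f = 1/2 with slerp weights a = sin((1−f)δ)/sin δ ≈ 0.827, b = sin(fδ)/sin δ ≈ 0.827.
p = a·p₁ + b·p₂ ≈ (-0.738, 0.082, 0.669); φ = arcsin(p_z) ≈ 42.02°, λ = atan2(p_y, p_x) ≈ 173.65°.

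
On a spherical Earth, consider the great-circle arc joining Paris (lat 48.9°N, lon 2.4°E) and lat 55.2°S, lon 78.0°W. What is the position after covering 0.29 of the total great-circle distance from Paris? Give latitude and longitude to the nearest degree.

≈ lat 19°N, lon 22°W

Write both endpoints as unit vectors p₁, p₂ with components (cos φ cos λ, cos φ sin λ, sin φ).
The central angle between the endpoints is δ = arccos(p₁·p₂) ≈ 2.161 rad (123.8°).
Interpolate at f = 0.29 with slerp weights a = sin((1−f)δ)/sin δ ≈ 1.203, b = sin(fδ)/sin δ ≈ 0.706.
p = a·p₁ + b·p₂ ≈ (0.874, -0.361, 0.327); φ = arcsin(p_z) ≈ 19.07°, λ = atan2(p_y, p_x) ≈ -22.44°.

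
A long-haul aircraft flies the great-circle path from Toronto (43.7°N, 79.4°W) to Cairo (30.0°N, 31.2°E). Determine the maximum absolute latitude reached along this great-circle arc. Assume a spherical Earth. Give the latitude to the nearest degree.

≈ 54°N

The great circle lies in the plane with unit normal n̂ = (p₁ × p₂)/|p₁ × p₂|.
Here n̂_z ≈ +0.591; the vertex latitude is φ_max = arccos|n̂_z| ≈ 53.8°.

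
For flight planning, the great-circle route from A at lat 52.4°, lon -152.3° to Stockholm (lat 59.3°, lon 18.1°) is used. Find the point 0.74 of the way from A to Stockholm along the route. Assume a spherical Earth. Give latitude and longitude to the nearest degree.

Write both endpoints as unit vectors p₁, p₂ with components (cos φ cos λ, cos φ sin λ, sin φ).
The central angle between the endpoints is δ = arccos(p₁·p₂) ≈ 1.187 rad (68.0°).
Interpolate at f = 0.74 with slerp weights a = sin((1−f)δ)/sin δ ≈ 0.328, b = sin(fδ)/sin δ ≈ 0.830.
p = a·p₁ + b·p₂ ≈ (0.226, 0.039, 0.973); φ = arcsin(p_z) ≈ 76.75°, λ = atan2(p_y, p_x) ≈ 9.74°.

≈ lat 77°, lon 10°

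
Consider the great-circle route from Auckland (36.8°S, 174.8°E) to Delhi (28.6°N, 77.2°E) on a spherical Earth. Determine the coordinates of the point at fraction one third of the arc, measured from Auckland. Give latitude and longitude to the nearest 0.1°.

≈ 18.1°S, 137.8°E

From cos δ = sin φ₁ sin φ₂ + cos φ₁ cos φ₂ cos Δλ, the central angle is δ ≈ 1.960 rad (112.3°).
Interpolate at f = 1/3 with slerp weights a = sin((1−f)δ)/sin δ ≈ 1.044, b = sin(fδ)/sin δ ≈ 0.657.
p = a·p₁ + b·p₂ ≈ (-0.704, 0.638, -0.311); φ = arcsin(p_z) ≈ -18.09°, λ = atan2(p_y, p_x) ≈ 137.81°.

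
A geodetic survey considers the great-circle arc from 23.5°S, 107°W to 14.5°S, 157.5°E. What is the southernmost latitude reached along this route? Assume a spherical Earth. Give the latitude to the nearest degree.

≈ 28°S

The great circle lies in the plane with unit normal n̂ = (p₁ × p₂)/|p₁ × p₂|.
Here n̂_z ≈ -0.884; the vertex latitude is φ_max = arccos|n̂_z| ≈ 27.9°.
Check via Clairaut: cos φ_max = |cos φ₁| · sin C = cos(23.5°)·sin(105.5°) ≈ 0.884, again giving ≈ 27.9°.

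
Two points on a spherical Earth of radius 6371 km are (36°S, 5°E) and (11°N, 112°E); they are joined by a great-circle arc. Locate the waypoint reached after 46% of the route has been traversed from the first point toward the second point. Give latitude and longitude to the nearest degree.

Convert each endpoint to a unit vector on the sphere (x = cos φ cos λ, y = cos φ sin λ, z = sin φ).
The central angle between the endpoints is δ = arccos(p₁·p₂) ≈ 1.922 rad (110.1°).
Interpolate at f = 0.46 with slerp weights a = sin((1−f)δ)/sin δ ≈ 0.918, b = sin(fδ)/sin δ ≈ 0.824.
p = a·p₁ + b·p₂ ≈ (0.437, 0.815, -0.382); φ = arcsin(p_z) ≈ -22.46°, λ = atan2(p_y, p_x) ≈ 61.81°.

≈ (22°S, 62°E)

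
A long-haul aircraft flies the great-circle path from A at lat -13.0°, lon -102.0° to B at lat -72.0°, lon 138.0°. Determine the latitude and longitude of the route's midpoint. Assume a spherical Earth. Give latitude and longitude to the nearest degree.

Write both endpoints as unit vectors p₁, p₂ with components (cos φ cos λ, cos φ sin λ, sin φ).
The central angle between the endpoints is δ = arccos(p₁·p₂) ≈ 1.507 rad (86.4°).
Interpolate at f = 1/2 with slerp weights a = sin((1−f)δ)/sin δ ≈ 0.686, b = sin(fδ)/sin δ ≈ 0.686.
p = a·p₁ + b·p₂ ≈ (-0.296, -0.512, -0.806); φ = arcsin(p_z) ≈ -53.75°, λ = atan2(p_y, p_x) ≈ -120.08°.

≈ lat -54°, lon -120°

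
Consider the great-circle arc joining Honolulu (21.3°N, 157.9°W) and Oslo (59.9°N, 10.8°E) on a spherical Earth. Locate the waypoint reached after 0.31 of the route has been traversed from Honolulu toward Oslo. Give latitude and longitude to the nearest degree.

≈ 52°N, 153°W

The haversine formula gives a central angle δ ≈ 1.715 rad (98.3°) between the endpoints.
Interpolate at f = 0.31 with slerp weights a = sin((1−f)δ)/sin δ ≈ 0.936, b = sin(fδ)/sin δ ≈ 0.512.
p = a·p₁ + b·p₂ ≈ (-0.555, -0.280, 0.783); φ = arcsin(p_z) ≈ 51.55°, λ = atan2(p_y, p_x) ≈ -153.26°.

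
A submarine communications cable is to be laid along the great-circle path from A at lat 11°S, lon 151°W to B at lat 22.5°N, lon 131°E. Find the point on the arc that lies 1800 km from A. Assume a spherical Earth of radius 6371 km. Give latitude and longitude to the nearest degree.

≈ lat 4°S, lon 166°W

From cos δ = sin φ₁ sin φ₂ + cos φ₁ cos φ₂ cos Δλ, the central angle is δ ≈ 1.455 rad (83.4°). The total great-circle distance is δ·R ≈ 1.455 × 6371 ≈ 9270 km, so the target fraction is f = 1800/9270 ≈ 0.194.
Interpolate at f ≈ 0.194 with slerp weights a = sin((1−f)δ)/sin δ ≈ 0.928, b = sin(fδ)/sin δ ≈ 0.281.
p = a·p₁ + b·p₂ ≈ (-0.967, -0.246, -0.070); φ = arcsin(p_z) ≈ -3.99°, λ = atan2(p_y, p_x) ≈ -165.73°.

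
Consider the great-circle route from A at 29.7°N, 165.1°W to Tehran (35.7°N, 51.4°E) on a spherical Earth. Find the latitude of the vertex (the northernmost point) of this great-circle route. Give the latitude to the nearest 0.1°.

The great circle lies in the plane with unit normal n̂ = (p₁ × p₂)/|p₁ × p₂|.
Here n̂_z ≈ -0.437; the vertex latitude is φ_max = arccos|n̂_z| ≈ 64.1°.
Check via Clairaut: cos φ_max = |cos φ₁| · sin C = cos(29.7°)·sin(30.2°) ≈ 0.437, again giving ≈ 64.1°.

≈ 64.1°N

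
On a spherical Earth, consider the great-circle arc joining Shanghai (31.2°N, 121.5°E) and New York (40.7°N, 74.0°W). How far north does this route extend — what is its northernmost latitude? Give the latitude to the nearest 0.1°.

The great circle lies in the plane with unit normal n̂ = (p₁ × p₂)/|p₁ × p₂|.
Here n̂_z ≈ +0.181; the vertex latitude is φ_max = arccos|n̂_z| ≈ 79.6°.
Check via Clairaut: cos φ_max = |cos φ₁| · sin C = cos(31.2°)·sin(12.2°) ≈ 0.181, again giving ≈ 79.6°.

≈ 79.6°N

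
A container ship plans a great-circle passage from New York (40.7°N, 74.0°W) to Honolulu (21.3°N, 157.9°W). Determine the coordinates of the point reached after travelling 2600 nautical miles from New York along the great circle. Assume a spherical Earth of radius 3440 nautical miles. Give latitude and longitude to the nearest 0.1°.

Convert each endpoint to a unit vector on the sphere (x = cos φ cos λ, y = cos φ sin λ, z = sin φ).
The central angle between the endpoints is δ = arccos(p₁·p₂) ≈ 1.254 rad (71.8°). The total great-circle distance is δ·R ≈ 1.254 × 3440 ≈ 4312 nmi, so the target fraction is f = 2600/4312 ≈ 0.603.
Interpolate at f ≈ 0.603 with slerp weights a = sin((1−f)δ)/sin δ ≈ 0.503, b = sin(fδ)/sin δ ≈ 0.722.
p = a·p₁ + b·p₂ ≈ (-0.518, -0.619, 0.590); φ = arcsin(p_z) ≈ 36.15°, λ = atan2(p_y, p_x) ≈ -129.92°.

≈ (36.2°N, 129.9°W)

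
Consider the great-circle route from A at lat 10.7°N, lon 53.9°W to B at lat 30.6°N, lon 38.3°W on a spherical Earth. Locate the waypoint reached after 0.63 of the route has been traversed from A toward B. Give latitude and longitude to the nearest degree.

From cos δ = sin φ₁ sin φ₂ + cos φ₁ cos φ₂ cos Δλ, the central angle is δ ≈ 0.430 rad (24.6°).
Interpolate at f = 0.63 with slerp weights a = sin((1−f)δ)/sin δ ≈ 0.380, b = sin(fδ)/sin δ ≈ 0.642.
p = a·p₁ + b·p₂ ≈ (0.654, -0.644, 0.397); φ = arcsin(p_z) ≈ 23.41°, λ = atan2(p_y, p_x) ≈ -44.58°.

≈ lat 23°N, lon 45°W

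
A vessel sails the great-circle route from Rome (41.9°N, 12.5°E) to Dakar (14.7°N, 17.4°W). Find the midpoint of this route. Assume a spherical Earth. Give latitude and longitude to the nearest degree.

≈ 29°N, 4°W

The haversine formula gives a central angle δ ≈ 0.654 rad (37.5°) between the endpoints.
Interpolate at f = 1/2 with slerp weights a = sin((1−f)δ)/sin δ ≈ 0.528, b = sin(fδ)/sin δ ≈ 0.528.
p = a·p₁ + b·p₂ ≈ (0.871, -0.068, 0.487); φ = arcsin(p_z) ≈ 29.12°, λ = atan2(p_y, p_x) ≈ -4.44°.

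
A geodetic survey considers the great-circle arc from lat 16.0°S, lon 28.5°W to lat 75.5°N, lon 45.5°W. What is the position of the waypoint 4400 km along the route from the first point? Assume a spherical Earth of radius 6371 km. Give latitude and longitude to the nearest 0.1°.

≈ lat 23.5°N, lon 31.4°W

Convert each endpoint to a unit vector on the sphere (x = cos φ cos λ, y = cos φ sin λ, z = sin φ).
The central angle between the endpoints is δ = arccos(p₁·p₂) ≈ 1.607 rad (92.1°). The total great-circle distance is δ·R ≈ 1.607 × 6371 ≈ 10241 km, so the target fraction is f = 4400/10241 ≈ 0.430.
Interpolate at f ≈ 0.430 with slerp weights a = sin((1−f)δ)/sin δ ≈ 0.794, b = sin(fδ)/sin δ ≈ 0.637.
p = a·p₁ + b·p₂ ≈ (0.783, -0.478, 0.398); φ = arcsin(p_z) ≈ 23.47°, λ = atan2(p_y, p_x) ≈ -31.42°.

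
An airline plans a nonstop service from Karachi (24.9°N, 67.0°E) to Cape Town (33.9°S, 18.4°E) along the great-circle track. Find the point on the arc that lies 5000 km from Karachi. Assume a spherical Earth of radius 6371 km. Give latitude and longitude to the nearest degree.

Convert each endpoint to a unit vector on the sphere (x = cos φ cos λ, y = cos φ sin λ, z = sin φ).
The central angle between the endpoints is δ = arccos(p₁·p₂) ≈ 1.305 rad (74.7°). The total great-circle distance is δ·R ≈ 1.305 × 6371 ≈ 8312 km, so the target fraction is f = 5000/8312 ≈ 0.602.
Interpolate at f ≈ 0.602 with slerp weights a = sin((1−f)δ)/sin δ ≈ 0.515, b = sin(fδ)/sin δ ≈ 0.732.
p = a·p₁ + b·p₂ ≈ (0.759, 0.622, -0.192); φ = arcsin(p_z) ≈ -11.06°, λ = atan2(p_y, p_x) ≈ 39.31°.

≈ 11°S, 39°E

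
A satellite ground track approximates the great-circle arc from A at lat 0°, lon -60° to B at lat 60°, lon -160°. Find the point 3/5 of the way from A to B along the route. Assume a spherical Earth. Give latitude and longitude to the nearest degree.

Write both endpoints as unit vectors p₁, p₂ with components (cos φ cos λ, cos φ sin λ, sin φ).
The central angle between the endpoints is δ = arccos(p₁·p₂) ≈ 1.658 rad (95.0°).
Interpolate at f = 3/5 with slerp weights a = sin((1−f)δ)/sin δ ≈ 0.618, b = sin(fδ)/sin δ ≈ 0.842.
p = a·p₁ + b·p₂ ≈ (-0.087, -0.679, 0.729); φ = arcsin(p_z) ≈ 46.80°, λ = atan2(p_y, p_x) ≈ -97.26°.

≈ lat 47°, lon -97°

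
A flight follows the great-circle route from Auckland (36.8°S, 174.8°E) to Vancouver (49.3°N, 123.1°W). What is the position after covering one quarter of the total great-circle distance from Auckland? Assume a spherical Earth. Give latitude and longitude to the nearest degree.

≈ 15°S, 170°W

From cos δ = sin φ₁ sin φ₂ + cos φ₁ cos φ₂ cos Δλ, the central angle is δ ≈ 1.782 rad (102.1°).
Interpolate at f = 1/4 with slerp weights a = sin((1−f)δ)/sin δ ≈ 0.995, b = sin(fδ)/sin δ ≈ 0.441.
p = a·p₁ + b·p₂ ≈ (-0.950, -0.169, -0.262); φ = arcsin(p_z) ≈ -15.18°, λ = atan2(p_y, p_x) ≈ -169.94°.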